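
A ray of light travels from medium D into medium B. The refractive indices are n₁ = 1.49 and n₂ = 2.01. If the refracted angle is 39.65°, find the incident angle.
sin θ₁ = (n₂/n₁)·sin θ₂ → θ₁ = 59.41°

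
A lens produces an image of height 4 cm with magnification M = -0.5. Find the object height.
ho = |hi|/|M| = 8 cm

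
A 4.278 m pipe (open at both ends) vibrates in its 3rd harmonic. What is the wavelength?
λₙ = 2L/n = 2.852 m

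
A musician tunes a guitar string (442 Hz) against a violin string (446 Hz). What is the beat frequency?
4 Hz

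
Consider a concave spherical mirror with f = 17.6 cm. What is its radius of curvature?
R = 2|f| = 35.2 cm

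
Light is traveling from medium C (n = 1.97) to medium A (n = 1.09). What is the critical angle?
θc = arcsin(n₂/n₁) = 33.59°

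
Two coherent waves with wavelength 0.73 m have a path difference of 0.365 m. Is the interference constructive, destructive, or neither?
destructive — path difference = 0.5λ, an odd multiple of λ/2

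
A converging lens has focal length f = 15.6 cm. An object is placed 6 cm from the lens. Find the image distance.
1/di = 1/f − 1/do → di = -9.75 cm (virtual image)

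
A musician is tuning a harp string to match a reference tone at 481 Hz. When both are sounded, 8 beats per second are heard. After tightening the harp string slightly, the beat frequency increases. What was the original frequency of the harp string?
489 Hz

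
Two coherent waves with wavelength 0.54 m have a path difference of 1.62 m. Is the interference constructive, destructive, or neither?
constructive — path difference = 3λ, a whole number of wavelengths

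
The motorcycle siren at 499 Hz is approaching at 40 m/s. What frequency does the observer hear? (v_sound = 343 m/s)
f_obs = f·v/(v − v_s) = 564.9 Hz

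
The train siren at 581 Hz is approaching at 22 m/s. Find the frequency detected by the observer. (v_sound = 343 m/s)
f_obs = f·v/(v − v_s) = 620.8 Hz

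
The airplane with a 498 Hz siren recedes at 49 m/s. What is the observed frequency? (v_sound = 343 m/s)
f_obs = f·v/(v + v_s) = 435.8 Hz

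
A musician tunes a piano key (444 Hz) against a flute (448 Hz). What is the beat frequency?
4 Hz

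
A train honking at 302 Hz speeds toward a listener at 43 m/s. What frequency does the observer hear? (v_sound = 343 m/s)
f_obs = f·v/(v − v_s) = 345.3 Hz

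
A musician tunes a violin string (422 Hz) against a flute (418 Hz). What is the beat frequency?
4 Hz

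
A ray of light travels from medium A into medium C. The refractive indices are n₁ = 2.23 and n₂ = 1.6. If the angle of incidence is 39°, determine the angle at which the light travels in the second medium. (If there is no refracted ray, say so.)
sin θ₂ = (n₁/n₂)·sin θ₁ = 0.8771 → θ₂ = 61.3°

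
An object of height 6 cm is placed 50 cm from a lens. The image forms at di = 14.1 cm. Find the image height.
hi = (-di/do) × ho = -1.692 cm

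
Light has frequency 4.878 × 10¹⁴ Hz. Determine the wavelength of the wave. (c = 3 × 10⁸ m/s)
λ = c/f = 615 nm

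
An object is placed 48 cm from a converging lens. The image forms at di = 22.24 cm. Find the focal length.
1/f = 1/do + 1/di → f = 15.2 cm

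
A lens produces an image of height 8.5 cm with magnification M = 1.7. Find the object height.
ho = |hi|/|M| = 5 cm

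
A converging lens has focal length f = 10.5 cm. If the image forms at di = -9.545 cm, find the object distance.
1/do = 1/f − 1/di → do = 5 cm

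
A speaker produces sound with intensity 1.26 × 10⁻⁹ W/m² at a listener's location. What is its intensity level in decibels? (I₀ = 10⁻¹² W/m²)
β = 10·log₁₀(I/I₀) = 31 dB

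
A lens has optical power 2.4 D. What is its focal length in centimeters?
f = 1/P = 41.67 cm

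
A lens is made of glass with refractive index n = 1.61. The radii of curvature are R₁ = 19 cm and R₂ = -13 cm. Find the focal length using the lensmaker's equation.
1/f = (n − 1)(1/R₁ − 1/R₂) → f = 12.65 cm (converging lens)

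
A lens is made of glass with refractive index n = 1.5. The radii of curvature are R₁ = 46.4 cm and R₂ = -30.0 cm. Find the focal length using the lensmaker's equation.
1/f = (n − 1)(1/R₁ − 1/R₂) → f = 36.44 cm (converging lens)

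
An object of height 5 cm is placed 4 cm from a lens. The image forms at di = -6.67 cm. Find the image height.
hi = (-di/do) × ho = 8.338 cm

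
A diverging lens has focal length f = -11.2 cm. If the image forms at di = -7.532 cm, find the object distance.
1/do = 1/f − 1/di → do = 23 cm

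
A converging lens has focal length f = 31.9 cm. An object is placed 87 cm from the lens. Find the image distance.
1/di = 1/f − 1/do → di = 50.37 cm (real image)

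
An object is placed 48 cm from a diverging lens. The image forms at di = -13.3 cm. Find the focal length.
1/f = 1/do + 1/di → f = -18.4 cm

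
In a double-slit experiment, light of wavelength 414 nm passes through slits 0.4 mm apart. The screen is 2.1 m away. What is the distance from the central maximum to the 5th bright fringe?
y = mλL/d = 10.87 mm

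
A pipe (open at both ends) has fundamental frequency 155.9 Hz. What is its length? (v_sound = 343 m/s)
L = v/(2f₁) = 1.1 m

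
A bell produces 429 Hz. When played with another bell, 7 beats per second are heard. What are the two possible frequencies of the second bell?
f₂ = 429 ± 7 Hz → 436 Hz or 422 Hz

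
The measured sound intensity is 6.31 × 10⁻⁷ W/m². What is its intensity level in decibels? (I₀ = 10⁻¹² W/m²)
β = 10·log₁₀(I/I₀) = 58 dB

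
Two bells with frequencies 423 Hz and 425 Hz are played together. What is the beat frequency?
2 Hz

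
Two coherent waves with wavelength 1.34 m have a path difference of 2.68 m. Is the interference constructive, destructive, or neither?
constructive — path difference = 2λ, a whole number of wavelengths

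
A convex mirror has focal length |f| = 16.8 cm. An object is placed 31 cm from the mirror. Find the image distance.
f = −16.8 cm (convex); 1/di = 1/f − 1/do → di = -10.9 cm (virtual image, behind mirror)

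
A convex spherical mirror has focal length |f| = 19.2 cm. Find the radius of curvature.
R = 2|f| = 38.4 cm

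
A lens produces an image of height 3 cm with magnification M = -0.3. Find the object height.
ho = |hi|/|M| = 10 cm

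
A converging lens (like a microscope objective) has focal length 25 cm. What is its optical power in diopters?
P = 1/f = 4 D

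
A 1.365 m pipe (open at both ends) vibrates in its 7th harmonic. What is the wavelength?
λₙ = 2L/n = 0.39 m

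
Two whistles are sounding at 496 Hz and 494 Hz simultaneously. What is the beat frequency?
2 Hz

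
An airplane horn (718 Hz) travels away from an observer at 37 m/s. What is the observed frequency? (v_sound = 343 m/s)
f_obs = f·v/(v + v_s) = 648.1 Hz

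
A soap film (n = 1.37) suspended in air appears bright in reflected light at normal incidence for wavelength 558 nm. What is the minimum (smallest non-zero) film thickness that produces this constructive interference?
2nt = (m − ½)λ with m = 1 → t = (m − ½)λ/(2n) = 101.8 nm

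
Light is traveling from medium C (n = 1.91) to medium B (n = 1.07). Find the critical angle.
θc = arcsin(n₂/n₁) = 34.07°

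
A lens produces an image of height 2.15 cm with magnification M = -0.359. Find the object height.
ho = |hi|/|M| = 5.989 cm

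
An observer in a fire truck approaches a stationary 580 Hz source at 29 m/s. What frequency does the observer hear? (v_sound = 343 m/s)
f_obs = f·(v + v_o)/v = 629 Hz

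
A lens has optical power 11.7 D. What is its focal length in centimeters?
f = 1/P = 8.547 cm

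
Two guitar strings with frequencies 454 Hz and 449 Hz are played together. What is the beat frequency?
5 Hz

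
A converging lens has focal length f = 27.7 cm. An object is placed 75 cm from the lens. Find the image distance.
1/di = 1/f − 1/do → di = 43.92 cm (real image)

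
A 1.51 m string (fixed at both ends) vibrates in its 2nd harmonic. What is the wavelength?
λₙ = 2L/n = 1.51 m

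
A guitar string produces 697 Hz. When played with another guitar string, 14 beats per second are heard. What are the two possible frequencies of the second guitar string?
f₂ = 697 ± 14 Hz → 711 Hz or 683 Hz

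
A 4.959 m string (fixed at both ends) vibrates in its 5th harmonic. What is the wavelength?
λₙ = 2L/n = 1.984 m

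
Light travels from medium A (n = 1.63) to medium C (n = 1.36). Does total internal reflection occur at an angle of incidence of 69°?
θc = arcsin(n₂/n₁) = 56.55°; 69° > θc, so yes — total internal reflection.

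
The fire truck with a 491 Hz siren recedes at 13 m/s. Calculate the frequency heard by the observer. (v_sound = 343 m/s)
f_obs = f·v/(v + v_s) = 473.1 Hz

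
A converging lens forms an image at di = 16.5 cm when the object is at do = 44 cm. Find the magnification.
M = −di/do = -0.375 (inverted image)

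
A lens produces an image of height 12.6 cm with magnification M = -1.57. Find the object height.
ho = |hi|/|M| = 8.025 cm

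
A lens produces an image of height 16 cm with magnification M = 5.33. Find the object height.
ho = |hi|/|M| = 3.002 cm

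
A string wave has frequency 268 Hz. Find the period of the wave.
T = 1/f = 0.003731 s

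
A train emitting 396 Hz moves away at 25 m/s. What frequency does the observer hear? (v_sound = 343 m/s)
f_obs = f·v/(v + v_s) = 369.1 Hz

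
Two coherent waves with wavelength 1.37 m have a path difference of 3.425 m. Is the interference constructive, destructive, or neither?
destructive — path difference = 2.5λ, an odd multiple of λ/2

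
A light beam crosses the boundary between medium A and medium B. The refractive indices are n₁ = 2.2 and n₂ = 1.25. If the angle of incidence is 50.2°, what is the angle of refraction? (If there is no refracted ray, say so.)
sin θ₂ = (n₁/n₂)·sin θ₁ = 1.352 > 1, so there is no refracted ray — the light undergoes total internal reflection.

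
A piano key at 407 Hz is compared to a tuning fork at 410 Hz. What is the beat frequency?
3 Hz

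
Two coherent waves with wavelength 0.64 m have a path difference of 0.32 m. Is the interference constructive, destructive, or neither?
destructive — path difference = 0.5λ, an odd multiple of λ/2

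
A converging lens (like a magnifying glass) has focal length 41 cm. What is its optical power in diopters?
P = 1/f = 2.439 D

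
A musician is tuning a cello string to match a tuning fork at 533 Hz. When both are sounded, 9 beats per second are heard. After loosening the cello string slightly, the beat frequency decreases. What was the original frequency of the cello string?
542 Hz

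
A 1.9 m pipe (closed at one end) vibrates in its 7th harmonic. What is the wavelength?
λₙ = 4L/n = 1.086 m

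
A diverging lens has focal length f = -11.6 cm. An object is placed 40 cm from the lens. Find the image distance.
1/di = 1/f − 1/do → di = -8.992 cm (virtual image)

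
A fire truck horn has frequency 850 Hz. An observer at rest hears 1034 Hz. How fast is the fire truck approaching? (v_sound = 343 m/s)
v_s = v·(1 − f/f_obs) = 61.04 m/s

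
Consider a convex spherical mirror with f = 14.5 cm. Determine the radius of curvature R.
R = 2|f| = 29 cm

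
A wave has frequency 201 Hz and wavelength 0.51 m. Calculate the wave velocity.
v = fλ = 102.5 m/s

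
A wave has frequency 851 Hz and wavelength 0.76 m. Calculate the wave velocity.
v = fλ = 646.8 m/s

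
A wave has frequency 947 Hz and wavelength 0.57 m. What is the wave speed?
v = fλ = 539.8 m/s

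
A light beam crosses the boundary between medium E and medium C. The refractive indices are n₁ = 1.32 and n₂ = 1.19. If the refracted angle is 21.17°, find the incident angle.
sin θ₁ = (n₂/n₁)·sin θ₂ → θ₁ = 19°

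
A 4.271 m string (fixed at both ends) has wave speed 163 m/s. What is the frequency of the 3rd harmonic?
fₙ = nv/(2L) = 57.25 Hz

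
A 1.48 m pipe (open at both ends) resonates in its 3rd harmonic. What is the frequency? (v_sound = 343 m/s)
fₙ = nv/(2L) = 347.6 Hz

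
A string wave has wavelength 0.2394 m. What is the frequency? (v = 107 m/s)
f = v/λ = 447 Hz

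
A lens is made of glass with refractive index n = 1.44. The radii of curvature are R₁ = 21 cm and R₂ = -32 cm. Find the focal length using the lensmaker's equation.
1/f = (n − 1)(1/R₁ − 1/R₂) → f = 28.82 cm (converging lens)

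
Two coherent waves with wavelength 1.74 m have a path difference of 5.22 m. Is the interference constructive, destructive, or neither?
constructive — path difference = 3λ, a whole number of wavelengths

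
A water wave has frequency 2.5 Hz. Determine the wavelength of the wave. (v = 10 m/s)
λ = v/f = 4 m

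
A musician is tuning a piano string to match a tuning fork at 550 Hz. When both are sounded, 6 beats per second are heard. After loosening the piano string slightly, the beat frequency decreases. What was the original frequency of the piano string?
556 Hz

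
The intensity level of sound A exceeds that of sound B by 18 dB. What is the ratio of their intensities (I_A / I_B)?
I_A/I_B = 10^(Δβ/10) = 63.1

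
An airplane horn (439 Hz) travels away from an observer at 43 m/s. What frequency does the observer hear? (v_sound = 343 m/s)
f_obs = f·v/(v + v_s) = 390.1 Hz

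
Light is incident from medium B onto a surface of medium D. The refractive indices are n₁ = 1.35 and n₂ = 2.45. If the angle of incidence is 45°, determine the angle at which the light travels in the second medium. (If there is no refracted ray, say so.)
sin θ₂ = (n₁/n₂)·sin θ₁ = 0.3896 → θ₂ = 22.93°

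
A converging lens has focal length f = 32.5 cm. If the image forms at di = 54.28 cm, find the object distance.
1/do = 1/f − 1/di → do = 81 cm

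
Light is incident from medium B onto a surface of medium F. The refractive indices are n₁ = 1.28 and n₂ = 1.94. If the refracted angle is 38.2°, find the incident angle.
sin θ₁ = (n₂/n₁)·sin θ₂ → θ₁ = 69.6°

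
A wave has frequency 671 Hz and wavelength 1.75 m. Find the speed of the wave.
v = fλ = 1174 m/s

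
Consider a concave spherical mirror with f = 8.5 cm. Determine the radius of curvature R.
R = 2|f| = 17 cm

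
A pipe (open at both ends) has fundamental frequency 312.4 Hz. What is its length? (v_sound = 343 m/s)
L = v/(2f₁) = 0.549 m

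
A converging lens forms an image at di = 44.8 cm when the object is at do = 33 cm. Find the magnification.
M = −di/do = -1.358 (inverted image)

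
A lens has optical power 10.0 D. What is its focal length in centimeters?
f = 1/P = 10 cm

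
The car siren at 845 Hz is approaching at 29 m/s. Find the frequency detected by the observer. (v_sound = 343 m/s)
f_obs = f·v/(v − v_s) = 923 Hz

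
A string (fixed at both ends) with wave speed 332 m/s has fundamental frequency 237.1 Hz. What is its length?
L = v/(2f₁) = 0.7001 m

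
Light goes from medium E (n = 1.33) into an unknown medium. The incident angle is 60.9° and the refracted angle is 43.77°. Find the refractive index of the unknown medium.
n₂ = n₁·sin θ₁ / sin θ₂ = 1.68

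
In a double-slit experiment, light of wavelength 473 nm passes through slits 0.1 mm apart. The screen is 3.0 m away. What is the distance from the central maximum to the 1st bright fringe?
y = mλL/d = 14.19 mm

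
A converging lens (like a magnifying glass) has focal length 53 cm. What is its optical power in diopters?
P = 1/f = 1.887 D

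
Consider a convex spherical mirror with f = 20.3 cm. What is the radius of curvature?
R = 2|f| = 40.6 cm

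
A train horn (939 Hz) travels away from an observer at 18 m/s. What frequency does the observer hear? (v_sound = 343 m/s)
f_obs = f·v/(v + v_s) = 892.2 Hz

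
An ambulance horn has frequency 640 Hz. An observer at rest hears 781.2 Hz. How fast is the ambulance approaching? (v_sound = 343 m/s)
v_s = v·(1 − f/f_obs) = 62 m/s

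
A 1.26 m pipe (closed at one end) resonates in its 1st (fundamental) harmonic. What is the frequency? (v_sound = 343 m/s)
fₙ = nv/(4L) = 68.06 Hz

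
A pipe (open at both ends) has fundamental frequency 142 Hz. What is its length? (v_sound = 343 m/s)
L = v/(2f₁) = 1.208 m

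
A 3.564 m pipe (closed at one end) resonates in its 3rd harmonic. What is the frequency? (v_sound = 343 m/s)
fₙ = nv/(4L) = 72.18 Hz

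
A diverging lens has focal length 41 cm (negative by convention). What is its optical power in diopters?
P = 1/f = -2.439 D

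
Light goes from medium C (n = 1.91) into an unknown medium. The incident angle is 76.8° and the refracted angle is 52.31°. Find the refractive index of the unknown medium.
n₂ = n₁·sin θ₁ / sin θ₂ = 2.35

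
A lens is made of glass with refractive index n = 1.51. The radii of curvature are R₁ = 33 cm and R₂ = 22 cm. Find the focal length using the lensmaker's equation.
1/f = (n − 1)(1/R₁ − 1/R₂) → f = -129.4 cm (diverging lens)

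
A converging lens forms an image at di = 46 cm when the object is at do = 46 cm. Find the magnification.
M = −di/do = -1 (inverted image)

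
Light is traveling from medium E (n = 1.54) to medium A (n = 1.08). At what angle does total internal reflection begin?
θc = arcsin(n₂/n₁) = 44.53°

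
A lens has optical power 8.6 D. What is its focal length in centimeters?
f = 1/P = 11.63 cm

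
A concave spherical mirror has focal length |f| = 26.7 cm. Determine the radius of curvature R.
R = 2|f| = 53.4 cm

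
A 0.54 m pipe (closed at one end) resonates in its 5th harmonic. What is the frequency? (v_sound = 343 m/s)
fₙ = nv/(4L) = 794 Hz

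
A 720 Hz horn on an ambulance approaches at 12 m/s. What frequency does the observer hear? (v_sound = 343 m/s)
f_obs = f·v/(v − v_s) = 746.1 Hz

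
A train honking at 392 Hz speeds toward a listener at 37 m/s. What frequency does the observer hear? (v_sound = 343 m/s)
f_obs = f·v/(v − v_s) = 439.4 Hz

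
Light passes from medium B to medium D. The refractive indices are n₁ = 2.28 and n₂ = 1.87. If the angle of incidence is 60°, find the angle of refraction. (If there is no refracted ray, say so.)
sin θ₂ = (n₁/n₂)·sin θ₁ = 1.056 > 1, so there is no refracted ray — the light undergoes total internal reflection.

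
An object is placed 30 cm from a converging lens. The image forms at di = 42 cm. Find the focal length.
1/f = 1/do + 1/di → f = 17.5 cm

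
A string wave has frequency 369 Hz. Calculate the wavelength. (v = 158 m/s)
λ = v/f = 0.4282 m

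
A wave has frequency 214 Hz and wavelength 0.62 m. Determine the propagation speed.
v = fλ = 132.7 m/s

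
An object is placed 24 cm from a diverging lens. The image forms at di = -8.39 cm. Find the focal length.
1/f = 1/do + 1/di → f = -12.9 cm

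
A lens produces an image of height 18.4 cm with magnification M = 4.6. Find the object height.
ho = |hi|/|M| = 4 cm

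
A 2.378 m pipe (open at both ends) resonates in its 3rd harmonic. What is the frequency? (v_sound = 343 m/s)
fₙ = nv/(2L) = 216.4 Hz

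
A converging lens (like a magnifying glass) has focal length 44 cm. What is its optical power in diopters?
P = 1/f = 2.273 D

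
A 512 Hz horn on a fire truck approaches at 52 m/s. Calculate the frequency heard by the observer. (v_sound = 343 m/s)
f_obs = f·v/(v − v_s) = 603.5 Hz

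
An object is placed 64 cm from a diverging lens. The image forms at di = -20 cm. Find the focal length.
1/f = 1/do + 1/di → f = -29.09 cm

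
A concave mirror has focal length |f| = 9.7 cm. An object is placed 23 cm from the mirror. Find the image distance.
f = +9.7 cm (concave); 1/di = 1/f − 1/do → di = 16.77 cm (real image, in front of mirror)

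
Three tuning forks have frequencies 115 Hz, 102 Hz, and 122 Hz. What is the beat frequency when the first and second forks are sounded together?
13 Hz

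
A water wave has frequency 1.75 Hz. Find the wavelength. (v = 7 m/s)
λ = v/f = 4 m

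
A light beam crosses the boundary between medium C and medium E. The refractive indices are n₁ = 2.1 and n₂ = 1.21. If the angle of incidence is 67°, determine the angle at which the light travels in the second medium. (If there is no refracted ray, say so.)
sin θ₂ = (n₁/n₂)·sin θ₁ = 1.598 > 1, so there is no refracted ray — the light undergoes total internal reflection.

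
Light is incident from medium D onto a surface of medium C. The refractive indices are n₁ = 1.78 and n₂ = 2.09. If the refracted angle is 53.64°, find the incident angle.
sin θ₁ = (n₂/n₁)·sin θ₂ → θ₁ = 71.01°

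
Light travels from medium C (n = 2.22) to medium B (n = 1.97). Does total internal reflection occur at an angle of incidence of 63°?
θc = arcsin(n₂/n₁) = 62.55°; 63° > θc, so yes — total internal reflection.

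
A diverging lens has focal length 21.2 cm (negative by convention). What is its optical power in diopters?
P = 1/f = -4.717 D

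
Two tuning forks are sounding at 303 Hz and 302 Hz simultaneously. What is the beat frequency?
1 Hz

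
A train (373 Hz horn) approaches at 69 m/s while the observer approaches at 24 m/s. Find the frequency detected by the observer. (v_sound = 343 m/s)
f_obs = f·(v + v_o)/(v − v_s) = 499.6 Hz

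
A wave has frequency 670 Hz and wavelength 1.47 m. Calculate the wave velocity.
v = fλ = 984.9 m/s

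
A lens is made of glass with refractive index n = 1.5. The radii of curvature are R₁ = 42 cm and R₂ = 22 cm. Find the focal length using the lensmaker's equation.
1/f = (n − 1)(1/R₁ − 1/R₂) → f = -92.4 cm (diverging lens)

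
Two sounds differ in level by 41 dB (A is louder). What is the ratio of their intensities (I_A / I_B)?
I_A/I_B = 10^(Δβ/10) = 12590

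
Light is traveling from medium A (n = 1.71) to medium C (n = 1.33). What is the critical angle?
θc = arcsin(n₂/n₁) = 51.06°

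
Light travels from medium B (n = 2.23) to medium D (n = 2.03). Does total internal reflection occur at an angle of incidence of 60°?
θc = arcsin(n₂/n₁) = 65.55°; 60° < θc, so no — the ray refracts.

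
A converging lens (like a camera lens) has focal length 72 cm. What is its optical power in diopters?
P = 1/f = 1.389 D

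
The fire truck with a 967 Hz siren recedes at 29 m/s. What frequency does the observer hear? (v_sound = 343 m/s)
f_obs = f·v/(v + v_s) = 891.6 Hz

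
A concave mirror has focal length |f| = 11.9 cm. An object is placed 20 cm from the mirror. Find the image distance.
f = +11.9 cm (concave); 1/di = 1/f − 1/do → di = 29.38 cm (real image, in front of mirror)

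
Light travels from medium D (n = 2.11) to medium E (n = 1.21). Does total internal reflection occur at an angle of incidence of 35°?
θc = arcsin(n₂/n₁) = 34.99°; 35° > θc, so yes — total internal reflection.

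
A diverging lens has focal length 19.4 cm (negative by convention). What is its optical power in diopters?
P = 1/f = -5.155 D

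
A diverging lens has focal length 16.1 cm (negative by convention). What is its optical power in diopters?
P = 1/f = -6.211 D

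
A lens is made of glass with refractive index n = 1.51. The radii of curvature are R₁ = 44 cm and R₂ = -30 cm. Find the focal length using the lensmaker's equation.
1/f = (n − 1)(1/R₁ − 1/R₂) → f = 34.98 cm (converging lens)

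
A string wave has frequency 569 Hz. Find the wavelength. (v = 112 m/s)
λ = v/f = 0.1968 m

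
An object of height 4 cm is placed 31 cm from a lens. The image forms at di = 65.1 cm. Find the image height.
hi = (-di/do) × ho = -8.4 cm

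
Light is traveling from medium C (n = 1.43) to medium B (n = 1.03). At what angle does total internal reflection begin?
θc = arcsin(n₂/n₁) = 46.08°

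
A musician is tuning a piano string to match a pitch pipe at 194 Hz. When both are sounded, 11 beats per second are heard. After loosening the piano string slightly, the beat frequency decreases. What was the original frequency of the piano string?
205 Hz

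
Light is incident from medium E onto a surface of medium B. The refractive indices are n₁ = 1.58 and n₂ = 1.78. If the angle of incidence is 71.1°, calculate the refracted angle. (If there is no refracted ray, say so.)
sin θ₂ = (n₁/n₂)·sin θ₁ = 0.8398 → θ₂ = 57.12°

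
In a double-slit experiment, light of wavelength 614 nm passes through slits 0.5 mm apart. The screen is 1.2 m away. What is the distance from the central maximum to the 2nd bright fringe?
y = mλL/d = 2.947 mm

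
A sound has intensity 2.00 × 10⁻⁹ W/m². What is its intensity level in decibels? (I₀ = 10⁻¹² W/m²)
β = 10·log₁₀(I/I₀) = 33.01 dB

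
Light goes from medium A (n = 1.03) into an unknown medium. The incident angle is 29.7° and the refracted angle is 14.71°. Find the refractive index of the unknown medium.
n₂ = n₁·sin θ₁ / sin θ₂ = 2.01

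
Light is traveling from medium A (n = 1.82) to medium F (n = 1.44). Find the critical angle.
θc = arcsin(n₂/n₁) = 52.3°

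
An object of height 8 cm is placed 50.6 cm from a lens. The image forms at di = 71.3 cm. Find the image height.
hi = (-di/do) × ho = -11.27 cm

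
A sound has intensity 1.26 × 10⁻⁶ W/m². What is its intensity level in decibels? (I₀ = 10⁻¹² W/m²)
β = 10·log₁₀(I/I₀) = 61 dB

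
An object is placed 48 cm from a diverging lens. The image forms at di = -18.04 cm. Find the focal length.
1/f = 1/do + 1/di → f = -28.9 cm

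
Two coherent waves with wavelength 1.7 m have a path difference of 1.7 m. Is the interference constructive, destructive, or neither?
constructive — path difference = 1λ, a whole number of wavelengths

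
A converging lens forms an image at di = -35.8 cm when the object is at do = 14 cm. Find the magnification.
M = −di/do = 2.557 (upright image)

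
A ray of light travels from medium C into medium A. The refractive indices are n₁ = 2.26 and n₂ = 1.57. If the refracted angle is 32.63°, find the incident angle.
sin θ₁ = (n₂/n₁)·sin θ₂ → θ₁ = 22°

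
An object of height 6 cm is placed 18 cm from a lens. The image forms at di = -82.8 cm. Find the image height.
hi = (-di/do) × ho = 27.6 cm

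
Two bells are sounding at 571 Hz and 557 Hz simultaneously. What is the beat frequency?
14 Hz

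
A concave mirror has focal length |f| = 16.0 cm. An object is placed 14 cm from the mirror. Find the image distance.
f = +16.0 cm (concave); 1/di = 1/f − 1/do → di = -112 cm (virtual image, behind mirror)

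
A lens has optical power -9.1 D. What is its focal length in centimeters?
f = 1/P = -10.99 cm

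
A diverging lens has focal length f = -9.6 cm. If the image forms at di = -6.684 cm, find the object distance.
1/do = 1/f − 1/di → do = 22 cm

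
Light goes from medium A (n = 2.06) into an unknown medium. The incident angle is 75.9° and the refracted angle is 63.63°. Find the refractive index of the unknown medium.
n₂ = n₁·sin θ₁ / sin θ₂ = 2.23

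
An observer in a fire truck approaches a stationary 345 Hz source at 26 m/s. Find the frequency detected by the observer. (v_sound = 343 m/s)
f_obs = f·(v + v_o)/v = 371.2 Hz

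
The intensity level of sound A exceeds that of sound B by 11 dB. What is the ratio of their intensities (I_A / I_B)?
I_A/I_B = 10^(Δβ/10) = 12.59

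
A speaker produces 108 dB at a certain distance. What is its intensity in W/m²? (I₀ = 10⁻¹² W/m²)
I = I₀·10^(β/10) = 6.31 × 10⁻² W/m²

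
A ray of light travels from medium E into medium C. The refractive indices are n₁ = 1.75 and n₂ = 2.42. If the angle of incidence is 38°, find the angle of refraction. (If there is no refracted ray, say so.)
sin θ₂ = (n₁/n₂)·sin θ₁ = 0.4452 → θ₂ = 26.44°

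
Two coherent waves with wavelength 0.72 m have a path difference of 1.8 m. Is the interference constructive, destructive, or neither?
destructive — path difference = 2.5λ, an odd multiple of λ/2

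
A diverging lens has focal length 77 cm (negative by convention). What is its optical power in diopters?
P = 1/f = -1.299 D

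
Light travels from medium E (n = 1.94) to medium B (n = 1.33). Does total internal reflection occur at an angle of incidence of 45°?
θc = arcsin(n₂/n₁) = 43.28°; 45° > θc, so yes — total internal reflection.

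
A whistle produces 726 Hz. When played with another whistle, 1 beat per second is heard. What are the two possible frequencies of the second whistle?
f₂ = 726 ± 1 Hz → 727 Hz or 725 Hz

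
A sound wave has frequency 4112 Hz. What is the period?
T = 1/f = 2.432 × 10⁻⁴ s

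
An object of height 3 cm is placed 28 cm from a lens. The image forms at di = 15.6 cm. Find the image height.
hi = (-di/do) × ho = -1.671 cm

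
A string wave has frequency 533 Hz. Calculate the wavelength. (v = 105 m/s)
λ = v/f = 0.197 m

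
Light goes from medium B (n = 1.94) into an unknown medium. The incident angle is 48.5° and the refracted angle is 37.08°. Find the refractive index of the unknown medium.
n₂ = n₁·sin θ₁ / sin θ₂ = 2.41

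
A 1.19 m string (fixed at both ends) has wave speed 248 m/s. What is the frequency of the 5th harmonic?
fₙ = nv/(2L) = 521 Hz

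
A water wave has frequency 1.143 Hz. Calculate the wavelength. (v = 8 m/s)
λ = v/f = 6.999 m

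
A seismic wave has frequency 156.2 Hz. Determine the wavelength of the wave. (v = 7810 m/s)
λ = v/f = 50 m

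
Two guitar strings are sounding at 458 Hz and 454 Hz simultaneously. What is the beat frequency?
4 Hz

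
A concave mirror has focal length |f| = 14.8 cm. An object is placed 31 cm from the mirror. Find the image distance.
f = +14.8 cm (concave); 1/di = 1/f − 1/do → di = 28.32 cm (real image, in front of mirror)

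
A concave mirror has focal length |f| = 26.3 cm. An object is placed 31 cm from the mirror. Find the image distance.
f = +26.3 cm (concave); 1/di = 1/f − 1/do → di = 173.5 cm (real image, in front of mirror)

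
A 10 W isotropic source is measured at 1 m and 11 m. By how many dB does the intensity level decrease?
Δβ = 20·log₁₀(r₂/r₁) = 20.83 dB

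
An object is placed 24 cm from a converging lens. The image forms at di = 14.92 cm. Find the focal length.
1/f = 1/do + 1/di → f = 9.2 cm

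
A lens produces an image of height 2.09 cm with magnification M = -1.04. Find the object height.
ho = |hi|/|M| = 2.01 cm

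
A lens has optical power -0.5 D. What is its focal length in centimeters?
f = 1/P = -200 cm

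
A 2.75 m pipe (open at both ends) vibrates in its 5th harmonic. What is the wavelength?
λₙ = 2L/n = 1.1 m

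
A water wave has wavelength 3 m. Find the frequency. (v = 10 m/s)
f = v/λ = 3.333 Hz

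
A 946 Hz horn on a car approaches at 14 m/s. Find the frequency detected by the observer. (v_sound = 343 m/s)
f_obs = f·v/(v − v_s) = 986.3 Hz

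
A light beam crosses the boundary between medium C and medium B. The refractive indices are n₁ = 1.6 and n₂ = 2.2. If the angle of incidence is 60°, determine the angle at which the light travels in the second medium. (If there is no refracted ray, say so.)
sin θ₂ = (n₁/n₂)·sin θ₁ = 0.6298 → θ₂ = 39.04°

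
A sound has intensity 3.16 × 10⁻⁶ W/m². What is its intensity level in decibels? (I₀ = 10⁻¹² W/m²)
β = 10·log₁₀(I/I₀) = 65 dB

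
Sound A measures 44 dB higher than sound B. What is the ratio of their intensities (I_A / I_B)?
I_A/I_B = 10^(Δβ/10) = 25120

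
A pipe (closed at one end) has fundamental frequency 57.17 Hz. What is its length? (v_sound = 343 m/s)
L = v/(4f₁) = 1.5 m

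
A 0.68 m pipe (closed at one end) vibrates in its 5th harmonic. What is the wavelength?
λₙ = 4L/n = 0.544 m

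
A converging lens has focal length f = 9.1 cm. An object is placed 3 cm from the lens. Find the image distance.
1/di = 1/f − 1/do → di = -4.475 cm (virtual image)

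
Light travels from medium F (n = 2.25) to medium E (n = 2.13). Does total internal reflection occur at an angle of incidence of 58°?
θc = arcsin(n₂/n₁) = 71.2°; 58° < θc, so no — the ray refracts.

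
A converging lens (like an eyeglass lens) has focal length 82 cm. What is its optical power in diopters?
P = 1/f = 1.22 D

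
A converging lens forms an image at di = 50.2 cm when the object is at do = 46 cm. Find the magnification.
M = −di/do = -1.091 (inverted image)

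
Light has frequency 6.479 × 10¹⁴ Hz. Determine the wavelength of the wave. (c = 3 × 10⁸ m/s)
λ = c/f = 463 nm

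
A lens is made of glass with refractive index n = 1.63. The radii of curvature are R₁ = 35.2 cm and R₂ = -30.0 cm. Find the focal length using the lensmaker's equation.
1/f = (n − 1)(1/R₁ − 1/R₂) → f = 25.71 cm (converging lens)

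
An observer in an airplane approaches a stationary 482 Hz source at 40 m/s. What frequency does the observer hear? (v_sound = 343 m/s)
f_obs = f·(v + v_o)/v = 538.2 Hz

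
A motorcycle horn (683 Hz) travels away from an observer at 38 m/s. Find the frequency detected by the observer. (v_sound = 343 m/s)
f_obs = f·v/(v + v_s) = 614.9 Hz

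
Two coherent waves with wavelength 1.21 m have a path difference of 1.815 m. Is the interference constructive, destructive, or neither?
destructive — path difference = 1.5λ, an odd multiple of λ/2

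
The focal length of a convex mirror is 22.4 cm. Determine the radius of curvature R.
R = 2|f| = 44.8 cm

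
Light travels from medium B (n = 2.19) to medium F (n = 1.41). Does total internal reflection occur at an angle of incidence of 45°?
θc = arcsin(n₂/n₁) = 40.08°; 45° > θc, so yes — total internal reflection.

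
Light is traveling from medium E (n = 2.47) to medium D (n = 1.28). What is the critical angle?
θc = arcsin(n₂/n₁) = 31.21°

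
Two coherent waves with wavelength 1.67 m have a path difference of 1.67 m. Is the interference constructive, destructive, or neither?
constructive — path difference = 1λ, a whole number of wavelengths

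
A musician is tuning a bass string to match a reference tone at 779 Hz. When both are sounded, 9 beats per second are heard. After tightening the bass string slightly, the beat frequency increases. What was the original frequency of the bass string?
788 Hz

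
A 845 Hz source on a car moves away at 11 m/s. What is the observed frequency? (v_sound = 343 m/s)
f_obs = f·v/(v + v_s) = 818.7 Hz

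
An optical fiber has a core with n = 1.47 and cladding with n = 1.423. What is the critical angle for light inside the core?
θc = arcsin(n_cladding/n_core) = 75.47°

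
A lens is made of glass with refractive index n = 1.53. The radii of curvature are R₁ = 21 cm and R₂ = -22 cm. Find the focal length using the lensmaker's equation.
1/f = (n − 1)(1/R₁ − 1/R₂) → f = 20.27 cm (converging lens)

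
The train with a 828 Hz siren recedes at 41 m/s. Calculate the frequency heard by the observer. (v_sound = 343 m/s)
f_obs = f·v/(v + v_s) = 739.6 Hz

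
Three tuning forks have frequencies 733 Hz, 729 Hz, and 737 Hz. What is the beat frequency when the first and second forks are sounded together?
4 Hz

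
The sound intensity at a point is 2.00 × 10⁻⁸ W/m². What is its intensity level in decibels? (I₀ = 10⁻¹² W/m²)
β = 10·log₁₀(I/I₀) = 43.01 dB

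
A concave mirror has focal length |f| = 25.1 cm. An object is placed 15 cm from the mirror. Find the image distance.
f = +25.1 cm (concave); 1/di = 1/f − 1/do → di = -37.28 cm (virtual image, behind mirror)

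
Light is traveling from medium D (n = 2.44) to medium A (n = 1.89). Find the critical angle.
θc = arcsin(n₂/n₁) = 50.77°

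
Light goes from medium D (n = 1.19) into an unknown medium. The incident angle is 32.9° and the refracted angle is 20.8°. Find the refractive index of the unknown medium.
n₂ = n₁·sin θ₁ / sin θ₂ = 1.82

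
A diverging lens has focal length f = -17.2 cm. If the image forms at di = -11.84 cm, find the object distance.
1/do = 1/f − 1/di → do = 37.99 cm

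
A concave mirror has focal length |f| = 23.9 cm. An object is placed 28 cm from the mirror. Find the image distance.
f = +23.9 cm (concave); 1/di = 1/f − 1/do → di = 163.2 cm (real image, in front of mirror)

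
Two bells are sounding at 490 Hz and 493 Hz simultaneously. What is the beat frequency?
3 Hz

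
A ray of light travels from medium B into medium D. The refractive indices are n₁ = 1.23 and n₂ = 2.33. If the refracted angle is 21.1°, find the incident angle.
sin θ₁ = (n₂/n₁)·sin θ₂ → θ₁ = 43°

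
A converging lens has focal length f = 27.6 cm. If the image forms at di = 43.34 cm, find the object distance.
1/do = 1/f − 1/di → do = 76 cm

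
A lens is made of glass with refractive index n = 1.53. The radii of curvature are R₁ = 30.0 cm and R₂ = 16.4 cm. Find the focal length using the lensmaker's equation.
1/f = (n − 1)(1/R₁ − 1/R₂) → f = -68.26 cm (diverging lens)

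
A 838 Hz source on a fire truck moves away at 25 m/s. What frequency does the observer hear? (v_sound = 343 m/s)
f_obs = f·v/(v + v_s) = 781.1 Hz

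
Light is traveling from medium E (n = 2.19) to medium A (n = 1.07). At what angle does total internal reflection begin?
θc = arcsin(n₂/n₁) = 29.25°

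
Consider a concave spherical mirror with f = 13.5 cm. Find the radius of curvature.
R = 2|f| = 27 cm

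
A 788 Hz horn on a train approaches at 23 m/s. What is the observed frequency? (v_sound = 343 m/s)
f_obs = f·v/(v − v_s) = 844.6 Hz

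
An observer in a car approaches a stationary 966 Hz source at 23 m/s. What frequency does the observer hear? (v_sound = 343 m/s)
f_obs = f·(v + v_o)/v = 1031 Hz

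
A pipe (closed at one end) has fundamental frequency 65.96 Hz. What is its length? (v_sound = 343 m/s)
L = v/(4f₁) = 1.3 m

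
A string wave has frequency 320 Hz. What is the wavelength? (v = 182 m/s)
λ = v/f = 0.5687 m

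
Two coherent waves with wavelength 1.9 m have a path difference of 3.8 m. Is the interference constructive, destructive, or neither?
constructive — path difference = 2λ, a whole number of wavelengths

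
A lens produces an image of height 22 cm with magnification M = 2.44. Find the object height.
ho = |hi|/|M| = 9.016 cm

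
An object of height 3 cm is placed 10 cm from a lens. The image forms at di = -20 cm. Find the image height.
hi = (-di/do) × ho = 6 cm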